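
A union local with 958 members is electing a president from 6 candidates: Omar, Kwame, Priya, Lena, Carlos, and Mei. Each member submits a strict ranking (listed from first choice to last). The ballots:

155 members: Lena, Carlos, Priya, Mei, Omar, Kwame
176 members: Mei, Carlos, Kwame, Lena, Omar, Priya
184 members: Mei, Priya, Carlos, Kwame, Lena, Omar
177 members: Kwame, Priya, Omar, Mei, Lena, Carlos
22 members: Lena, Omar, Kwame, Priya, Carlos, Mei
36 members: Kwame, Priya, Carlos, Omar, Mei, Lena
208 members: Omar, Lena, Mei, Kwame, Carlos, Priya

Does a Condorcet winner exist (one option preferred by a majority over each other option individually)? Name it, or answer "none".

Mei

Mei vs Omar: 515–443 for Mei.
Mei vs Kwame: 723–235 for Mei.
Mei vs Priya: 568–390 for Mei.
Mei vs Lena: 573–385 for Mei.
Mei vs Carlos: 745–213 for Mei.
Mei beats every other option head-to-head.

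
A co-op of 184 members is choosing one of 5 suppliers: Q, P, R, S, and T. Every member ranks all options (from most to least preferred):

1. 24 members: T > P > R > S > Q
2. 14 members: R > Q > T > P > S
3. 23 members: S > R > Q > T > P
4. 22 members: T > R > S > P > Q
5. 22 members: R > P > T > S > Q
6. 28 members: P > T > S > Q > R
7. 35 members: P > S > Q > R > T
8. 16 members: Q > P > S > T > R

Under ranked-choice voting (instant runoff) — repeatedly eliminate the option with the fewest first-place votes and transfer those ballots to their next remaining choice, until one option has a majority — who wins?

Round 1: Q 16, P 63, R 36, S 23, T 46. Eliminate Q.
Round 2: P 79, R 36, S 23, T 46. Eliminate S.
Round 3: P 79, R 59, T 46. Eliminate T.
Round 4: P 103, R 81. P has a majority.

P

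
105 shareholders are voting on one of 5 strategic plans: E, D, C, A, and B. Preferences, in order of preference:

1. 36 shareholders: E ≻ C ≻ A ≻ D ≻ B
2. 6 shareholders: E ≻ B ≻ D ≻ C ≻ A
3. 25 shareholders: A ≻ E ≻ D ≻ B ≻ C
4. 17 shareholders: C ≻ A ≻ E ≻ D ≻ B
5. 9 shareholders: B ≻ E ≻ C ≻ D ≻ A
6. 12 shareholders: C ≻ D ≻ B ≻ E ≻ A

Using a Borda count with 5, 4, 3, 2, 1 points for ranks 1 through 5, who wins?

E: 36·5 + 6·5 + 25·4 + 17·3 + 9·4 + 12·2 = 421
D: 36·2 + 6·3 + 25·3 + 17·2 + 9·2 + 12·4 = 265
C: 36·4 + 6·2 + 25·1 + 17·5 + 9·3 + 12·5 = 353
A: 36·3 + 6·1 + 25·5 + 17·4 + 9·1 + 12·1 = 328
B: 36·1 + 6·4 + 25·2 + 17·1 + 9·5 + 12·3 = 208
E has the highest Borda score (421).

E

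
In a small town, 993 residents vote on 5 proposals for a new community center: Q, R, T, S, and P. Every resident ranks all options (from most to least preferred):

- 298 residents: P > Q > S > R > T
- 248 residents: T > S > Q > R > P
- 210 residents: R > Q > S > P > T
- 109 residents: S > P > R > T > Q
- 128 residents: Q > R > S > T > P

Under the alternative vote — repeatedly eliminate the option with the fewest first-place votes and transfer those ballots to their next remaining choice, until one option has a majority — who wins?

Round 1: Q 128, R 210, T 248, S 109, P 298. Eliminate S.
Round 2: Q 128, R 210, T 248, P 407. Eliminate Q.
Round 3: R 338, T 248, P 407. Eliminate T.
Round 4: R 586, P 407. R has a majority.

R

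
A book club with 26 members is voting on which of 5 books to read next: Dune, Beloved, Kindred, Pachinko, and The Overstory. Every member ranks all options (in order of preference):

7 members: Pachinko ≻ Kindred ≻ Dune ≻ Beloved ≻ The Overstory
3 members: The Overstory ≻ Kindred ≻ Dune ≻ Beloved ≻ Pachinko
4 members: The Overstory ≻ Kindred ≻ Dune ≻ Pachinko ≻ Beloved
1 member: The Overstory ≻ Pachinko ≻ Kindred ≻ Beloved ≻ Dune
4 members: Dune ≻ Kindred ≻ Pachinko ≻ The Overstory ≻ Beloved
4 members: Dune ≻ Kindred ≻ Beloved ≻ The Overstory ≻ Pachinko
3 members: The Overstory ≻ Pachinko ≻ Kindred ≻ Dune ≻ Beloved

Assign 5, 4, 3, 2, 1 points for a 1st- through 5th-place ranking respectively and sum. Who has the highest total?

Kindred

Dune: 7·3 + 3·3 + 4·3 + 1·1 + 4·5 + 4·5 + 3·2 = 89
Beloved: 7·2 + 3·2 + 4·1 + 1·2 + 4·1 + 4·3 + 3·1 = 45
Kindred: 7·4 + 3·4 + 4·4 + 1·3 + 4·4 + 4·4 + 3·3 = 100
Pachinko: 7·5 + 3·1 + 4·2 + 1·4 + 4·3 + 4·1 + 3·4 = 78
The Overstory: 7·1 + 3·5 + 4·5 + 1·5 + 4·2 + 4·2 + 3·5 = 78
Kindred has the highest Borda score (100).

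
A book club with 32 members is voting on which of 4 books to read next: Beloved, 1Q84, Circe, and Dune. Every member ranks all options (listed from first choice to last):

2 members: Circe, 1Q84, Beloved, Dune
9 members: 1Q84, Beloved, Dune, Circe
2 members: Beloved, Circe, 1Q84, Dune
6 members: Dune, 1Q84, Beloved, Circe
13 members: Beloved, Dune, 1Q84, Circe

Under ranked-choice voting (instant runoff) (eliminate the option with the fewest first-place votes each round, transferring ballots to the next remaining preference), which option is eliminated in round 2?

Round 1: Beloved 15, 1Q84 9, Circe 2, Dune 6. Eliminate Circe.
Round 2: Beloved 15, 1Q84 11, Dune 6. Eliminate Dune.

Dune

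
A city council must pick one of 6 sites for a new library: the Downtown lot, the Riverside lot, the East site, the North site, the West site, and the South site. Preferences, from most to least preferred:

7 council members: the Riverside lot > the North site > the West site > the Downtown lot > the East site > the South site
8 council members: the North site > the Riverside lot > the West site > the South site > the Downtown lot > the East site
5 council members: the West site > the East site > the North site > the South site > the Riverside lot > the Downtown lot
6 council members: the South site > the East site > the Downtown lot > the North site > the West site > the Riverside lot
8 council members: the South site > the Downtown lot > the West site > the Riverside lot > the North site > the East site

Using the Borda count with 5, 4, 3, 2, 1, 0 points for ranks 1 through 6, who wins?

the North site

the Downtown lot: 7·2 + 8·1 + 5·0 + 6·3 + 8·4 = 72
the Riverside lot: 7·5 + 8·4 + 5·1 + 6·0 + 8·2 = 88
the East site: 7·1 + 8·0 + 5·4 + 6·4 + 8·0 = 51
the North site: 7·4 + 8·5 + 5·3 + 6·2 + 8·1 = 103
the West site: 7·3 + 8·3 + 5·5 + 6·1 + 8·3 = 100
the South site: 7·0 + 8·2 + 5·2 + 6·5 + 8·5 = 96
the North site has the highest Borda score (103).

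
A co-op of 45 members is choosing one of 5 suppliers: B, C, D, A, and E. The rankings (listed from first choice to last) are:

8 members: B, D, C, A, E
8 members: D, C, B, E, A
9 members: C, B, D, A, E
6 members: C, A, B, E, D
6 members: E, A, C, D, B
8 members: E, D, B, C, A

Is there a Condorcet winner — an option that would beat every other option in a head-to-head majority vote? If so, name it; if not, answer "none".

none

Checking pairwise contests:
C beats B 29–16.
D beats C 24–21.
B beats D 23–22.
B beats A 33–12.
B beats E 31–14.
Every option loses at least one head-to-head, so there is no Condorcet winner.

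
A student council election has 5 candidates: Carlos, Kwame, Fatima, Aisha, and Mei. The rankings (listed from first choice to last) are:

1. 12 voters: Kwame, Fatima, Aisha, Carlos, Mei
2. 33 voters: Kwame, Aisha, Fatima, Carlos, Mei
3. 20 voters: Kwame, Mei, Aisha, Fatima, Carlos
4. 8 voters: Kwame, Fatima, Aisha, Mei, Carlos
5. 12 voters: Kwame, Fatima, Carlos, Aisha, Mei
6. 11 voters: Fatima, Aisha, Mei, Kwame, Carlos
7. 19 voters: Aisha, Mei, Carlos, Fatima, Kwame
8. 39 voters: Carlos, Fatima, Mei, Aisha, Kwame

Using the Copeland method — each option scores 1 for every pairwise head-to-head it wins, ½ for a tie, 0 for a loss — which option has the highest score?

Carlos: beats Mei; loses to Kwame, Fatima, and Aisha → score 1.
Kwame: beats Carlos, Fatima, Aisha, and Mei → score 4.
Fatima: beats Carlos, Aisha, and Mei; loses to Kwame → score 3.
Aisha: beats Carlos and Mei; loses to Kwame and Fatima → score 2.
Mei: loses to Carlos, Kwame, Fatima, and Aisha → score 0.
Kwame has the best pairwise record.

Kwame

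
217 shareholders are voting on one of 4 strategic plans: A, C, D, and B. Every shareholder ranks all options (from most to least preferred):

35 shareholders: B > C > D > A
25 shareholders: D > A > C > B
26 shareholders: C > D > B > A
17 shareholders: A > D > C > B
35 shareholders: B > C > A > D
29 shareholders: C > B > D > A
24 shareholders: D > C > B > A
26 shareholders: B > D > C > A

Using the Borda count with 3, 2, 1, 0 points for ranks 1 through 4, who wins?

C

A: 35·0 + 25·2 + 26·0 + 17·3 + 35·1 + 29·0 + 24·0 + 26·0 = 136
C: 35·2 + 25·1 + 26·3 + 17·1 + 35·2 + 29·3 + 24·2 + 26·1 = 421
D: 35·1 + 25·3 + 26·2 + 17·2 + 35·0 + 29·1 + 24·3 + 26·2 = 349
B: 35·3 + 25·0 + 26·1 + 17·0 + 35·3 + 29·2 + 24·1 + 26·3 = 396
C has the highest Borda score (421).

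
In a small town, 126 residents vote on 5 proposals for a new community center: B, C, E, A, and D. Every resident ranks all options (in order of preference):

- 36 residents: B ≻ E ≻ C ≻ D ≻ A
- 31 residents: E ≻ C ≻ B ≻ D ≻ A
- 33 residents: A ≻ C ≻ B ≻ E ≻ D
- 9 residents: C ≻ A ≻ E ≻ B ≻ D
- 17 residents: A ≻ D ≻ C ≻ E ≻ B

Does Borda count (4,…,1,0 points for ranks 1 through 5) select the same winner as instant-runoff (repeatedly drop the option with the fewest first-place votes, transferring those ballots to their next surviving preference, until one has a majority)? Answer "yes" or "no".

no

Borda — scores: B 281, C 334, E 300, A 227, D 118. Winner: C.
Instant-runoff — R1 B 36, C 9, E 31, A 50, D 0 (D out); R2 B 36, C 9, E 31, A 50 (C out); R3 B 36, E 31, A 59 (E out); R4 B 67, A 59 (B winner). Winner: B.
The two methods disagree.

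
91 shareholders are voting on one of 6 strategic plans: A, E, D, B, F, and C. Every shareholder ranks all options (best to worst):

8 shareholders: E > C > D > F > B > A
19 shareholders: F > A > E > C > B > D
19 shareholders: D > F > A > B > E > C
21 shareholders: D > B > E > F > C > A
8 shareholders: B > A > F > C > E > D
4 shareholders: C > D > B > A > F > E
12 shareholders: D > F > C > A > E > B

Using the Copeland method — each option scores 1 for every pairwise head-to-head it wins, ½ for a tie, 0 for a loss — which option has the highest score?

A: beats E, B, and C; loses to D and F → score 3.
E: beats C; loses to A, D, B, and F → score 1.
D: beats A, E, B, F, and C → score 5.
B: beats E and C; loses to A, D, and F → score 2.
F: beats A, E, B, and C; loses to D → score 4.
C: loses to A, E, D, B, and F → score 0.
D has the best pairwise record.

D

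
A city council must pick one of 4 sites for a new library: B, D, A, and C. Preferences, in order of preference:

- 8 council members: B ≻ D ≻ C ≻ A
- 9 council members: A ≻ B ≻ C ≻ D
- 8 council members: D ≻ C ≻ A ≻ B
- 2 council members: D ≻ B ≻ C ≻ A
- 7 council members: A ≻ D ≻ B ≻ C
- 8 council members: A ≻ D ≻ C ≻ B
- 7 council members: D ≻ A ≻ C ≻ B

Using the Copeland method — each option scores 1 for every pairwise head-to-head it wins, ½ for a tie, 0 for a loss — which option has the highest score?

B: beats C; loses to D and A → score 1.
D: beats B, A, and C → score 3.
A: beats B and C; loses to D → score 2.
C: loses to B, D, and A → score 0.
D has the best pairwise record.

D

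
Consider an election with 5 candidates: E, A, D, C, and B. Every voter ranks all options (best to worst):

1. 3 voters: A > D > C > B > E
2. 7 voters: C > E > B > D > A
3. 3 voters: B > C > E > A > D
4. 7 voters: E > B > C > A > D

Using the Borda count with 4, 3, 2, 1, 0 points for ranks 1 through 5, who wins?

E: 3·0 + 7·3 + 3·2 + 7·4 = 55
A: 3·4 + 7·0 + 3·1 + 7·1 = 22
D: 3·3 + 7·1 + 3·0 + 7·0 = 16
C: 3·2 + 7·4 + 3·3 + 7·2 = 57
B: 3·1 + 7·2 + 3·4 + 7·3 = 50
C has the highest Borda score (57).

C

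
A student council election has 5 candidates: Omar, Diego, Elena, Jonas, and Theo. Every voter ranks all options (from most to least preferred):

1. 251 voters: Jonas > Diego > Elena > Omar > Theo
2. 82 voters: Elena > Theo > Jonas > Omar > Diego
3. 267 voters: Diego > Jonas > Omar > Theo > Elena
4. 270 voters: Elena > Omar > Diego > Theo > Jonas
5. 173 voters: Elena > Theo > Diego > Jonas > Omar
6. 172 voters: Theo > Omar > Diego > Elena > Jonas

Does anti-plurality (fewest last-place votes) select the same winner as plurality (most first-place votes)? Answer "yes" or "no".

no

Anti-plurality — last-place votes: Omar 173, Diego 82, Elena 267, Jonas 442, Theo 251. Winner: Diego.
Plurality — first-place votes: Omar 0, Diego 267, Elena 525, Jonas 251, Theo 172. Winner: Elena.
The two methods disagree.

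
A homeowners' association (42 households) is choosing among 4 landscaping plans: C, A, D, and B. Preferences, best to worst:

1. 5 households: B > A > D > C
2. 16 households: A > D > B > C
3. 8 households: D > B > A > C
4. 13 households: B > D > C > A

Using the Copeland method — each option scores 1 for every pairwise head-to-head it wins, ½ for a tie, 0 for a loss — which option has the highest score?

D

C: loses to A, D, and B → score 0.
A: beats C; ties D; loses to B → score 1.5.
D: beats C and B; ties A → score 2.5.
B: beats C and A; loses to D → score 2.
D has the best pairwise record.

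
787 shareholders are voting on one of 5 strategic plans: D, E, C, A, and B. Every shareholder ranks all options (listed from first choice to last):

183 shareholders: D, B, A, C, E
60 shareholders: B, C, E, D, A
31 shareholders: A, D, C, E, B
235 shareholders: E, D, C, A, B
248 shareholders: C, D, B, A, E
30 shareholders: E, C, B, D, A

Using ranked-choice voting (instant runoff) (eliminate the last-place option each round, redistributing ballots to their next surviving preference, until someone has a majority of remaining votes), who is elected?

C

Round 1: D 183, E 265, C 248, A 31, B 60. Eliminate A.
Round 2: D 214, E 265, C 248, B 60. Eliminate B.
Round 3: D 214, E 265, C 308. Eliminate D.
Round 4: E 265, C 522. C has a majority.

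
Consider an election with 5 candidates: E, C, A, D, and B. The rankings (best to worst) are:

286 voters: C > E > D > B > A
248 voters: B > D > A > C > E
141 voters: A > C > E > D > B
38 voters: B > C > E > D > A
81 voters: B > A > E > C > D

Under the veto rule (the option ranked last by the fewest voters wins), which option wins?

Last-place votes: E 248, C 0, A 324, D 81, B 141.
C is ranked last by the fewest voters, so C wins.

C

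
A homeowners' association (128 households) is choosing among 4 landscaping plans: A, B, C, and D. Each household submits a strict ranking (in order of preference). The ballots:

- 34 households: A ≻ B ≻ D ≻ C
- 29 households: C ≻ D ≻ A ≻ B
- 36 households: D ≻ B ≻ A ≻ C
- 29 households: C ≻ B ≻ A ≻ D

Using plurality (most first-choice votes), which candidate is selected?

C

First-place votes: A 34, B 0, C 58, D 36.
C has the most first-place votes.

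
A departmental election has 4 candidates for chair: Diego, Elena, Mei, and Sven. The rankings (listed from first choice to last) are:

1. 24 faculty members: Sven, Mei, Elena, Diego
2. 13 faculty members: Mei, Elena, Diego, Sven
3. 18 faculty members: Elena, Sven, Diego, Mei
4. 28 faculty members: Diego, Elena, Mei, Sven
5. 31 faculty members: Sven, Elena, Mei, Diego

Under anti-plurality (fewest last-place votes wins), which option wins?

Last-place votes: Diego 55, Elena 0, Mei 18, Sven 41.
Elena is ranked last by the fewest voters, so Elena wins.

Elena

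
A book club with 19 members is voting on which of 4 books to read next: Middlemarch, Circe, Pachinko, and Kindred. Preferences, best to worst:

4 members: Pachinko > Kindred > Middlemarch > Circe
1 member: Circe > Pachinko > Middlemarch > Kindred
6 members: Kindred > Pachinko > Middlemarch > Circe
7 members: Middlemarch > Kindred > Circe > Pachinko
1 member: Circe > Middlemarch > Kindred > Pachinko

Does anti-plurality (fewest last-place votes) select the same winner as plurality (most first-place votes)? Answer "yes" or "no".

Anti-plurality — last-place votes: Middlemarch 0, Circe 10, Pachinko 8, Kindred 1. Winner: Middlemarch.
Plurality — first-place votes: Middlemarch 7, Circe 2, Pachinko 4, Kindred 6. Winner: Middlemarch.
The two methods agree.

yes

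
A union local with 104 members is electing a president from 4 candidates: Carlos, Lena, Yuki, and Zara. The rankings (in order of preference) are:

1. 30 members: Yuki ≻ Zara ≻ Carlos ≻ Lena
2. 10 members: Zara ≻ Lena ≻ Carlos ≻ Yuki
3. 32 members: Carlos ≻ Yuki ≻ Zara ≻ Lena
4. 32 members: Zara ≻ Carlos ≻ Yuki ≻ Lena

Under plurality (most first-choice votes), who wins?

First-place votes: Carlos 32, Lena 0, Yuki 30, Zara 42.
Zara has the most first-place votes.

Zara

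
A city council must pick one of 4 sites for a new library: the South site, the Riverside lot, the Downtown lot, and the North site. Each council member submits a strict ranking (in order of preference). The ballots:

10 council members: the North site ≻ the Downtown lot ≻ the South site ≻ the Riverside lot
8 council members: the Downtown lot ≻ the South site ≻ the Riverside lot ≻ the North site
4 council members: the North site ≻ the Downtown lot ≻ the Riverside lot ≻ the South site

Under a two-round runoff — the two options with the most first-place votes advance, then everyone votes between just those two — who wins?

the North site

Round 1 first-place votes: the South site 0, the Riverside lot 0, the Downtown lot 8, the North site 14.
the North site and the Downtown lot advance.
Runoff: the North site is preferred to the Downtown lot by 14 voters; the Downtown lot by 8.
the North site wins the runoff.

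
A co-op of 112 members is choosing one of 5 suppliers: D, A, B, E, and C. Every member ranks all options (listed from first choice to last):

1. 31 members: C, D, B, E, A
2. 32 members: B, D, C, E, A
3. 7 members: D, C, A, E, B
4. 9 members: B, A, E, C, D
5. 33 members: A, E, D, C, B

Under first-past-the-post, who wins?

B

First-place votes: D 7, A 33, B 41, E 0, C 31.
B has the most first-place votes.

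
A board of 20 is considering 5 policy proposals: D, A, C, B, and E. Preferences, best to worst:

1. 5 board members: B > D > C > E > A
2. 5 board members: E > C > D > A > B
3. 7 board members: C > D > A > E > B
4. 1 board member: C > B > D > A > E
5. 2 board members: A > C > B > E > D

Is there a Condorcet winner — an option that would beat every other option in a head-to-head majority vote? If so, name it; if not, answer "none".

C vs D: 15–5 for C.
C vs A: 18–2 for C.
C vs B: 15–5 for C.
C vs E: 15–5 for C.
C beats every other option head-to-head.

C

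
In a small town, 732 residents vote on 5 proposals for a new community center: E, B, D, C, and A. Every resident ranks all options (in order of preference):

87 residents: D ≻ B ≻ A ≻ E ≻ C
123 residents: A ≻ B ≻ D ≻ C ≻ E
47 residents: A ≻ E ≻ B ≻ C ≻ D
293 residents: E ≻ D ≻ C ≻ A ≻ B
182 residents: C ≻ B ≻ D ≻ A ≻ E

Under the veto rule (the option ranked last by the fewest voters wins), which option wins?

Last-place votes: E 305, B 293, D 47, C 87, A 0.
A is ranked last by the fewest voters, so A wins.

A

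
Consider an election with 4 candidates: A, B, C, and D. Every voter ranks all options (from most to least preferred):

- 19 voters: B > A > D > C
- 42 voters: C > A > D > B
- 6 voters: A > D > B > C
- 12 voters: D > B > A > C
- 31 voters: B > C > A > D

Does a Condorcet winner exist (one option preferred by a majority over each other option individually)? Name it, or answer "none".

none

Checking pairwise contests:
B beats A 62–48.
D beats B 60–50.
B beats C 68–42.
A beats D 98–12.
Every option loses at least one head-to-head, so there is no Condorcet winner.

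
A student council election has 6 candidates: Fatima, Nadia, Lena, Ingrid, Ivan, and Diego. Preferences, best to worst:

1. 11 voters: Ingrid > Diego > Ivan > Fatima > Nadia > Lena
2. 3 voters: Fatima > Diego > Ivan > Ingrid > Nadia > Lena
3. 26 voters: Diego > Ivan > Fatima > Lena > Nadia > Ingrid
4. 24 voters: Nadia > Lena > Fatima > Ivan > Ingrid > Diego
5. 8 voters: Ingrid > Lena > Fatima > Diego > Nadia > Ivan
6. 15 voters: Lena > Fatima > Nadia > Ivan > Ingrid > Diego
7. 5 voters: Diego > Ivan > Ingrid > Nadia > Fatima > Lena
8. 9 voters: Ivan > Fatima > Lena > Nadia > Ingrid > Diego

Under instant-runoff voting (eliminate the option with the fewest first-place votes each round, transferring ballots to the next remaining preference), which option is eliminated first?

Round 1: Fatima 3, Nadia 24, Lena 15, Ingrid 19, Ivan 9, Diego 31. Eliminate Fatima.

Fatima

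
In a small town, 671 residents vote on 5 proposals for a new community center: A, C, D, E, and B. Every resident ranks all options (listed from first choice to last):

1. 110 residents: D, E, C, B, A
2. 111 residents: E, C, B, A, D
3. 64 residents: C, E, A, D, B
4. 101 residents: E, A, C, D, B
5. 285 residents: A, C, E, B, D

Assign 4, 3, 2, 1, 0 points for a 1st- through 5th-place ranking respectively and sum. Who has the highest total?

A: 110·0 + 111·1 + 64·2 + 101·3 + 285·4 = 1682
C: 110·2 + 111·3 + 64·4 + 101·2 + 285·3 = 1866
D: 110·4 + 111·0 + 64·1 + 101·1 + 285·0 = 605
E: 110·3 + 111·4 + 64·3 + 101·4 + 285·2 = 1940
B: 110·1 + 111·2 + 64·0 + 101·0 + 285·1 = 617
E has the highest Borda score (1940).

E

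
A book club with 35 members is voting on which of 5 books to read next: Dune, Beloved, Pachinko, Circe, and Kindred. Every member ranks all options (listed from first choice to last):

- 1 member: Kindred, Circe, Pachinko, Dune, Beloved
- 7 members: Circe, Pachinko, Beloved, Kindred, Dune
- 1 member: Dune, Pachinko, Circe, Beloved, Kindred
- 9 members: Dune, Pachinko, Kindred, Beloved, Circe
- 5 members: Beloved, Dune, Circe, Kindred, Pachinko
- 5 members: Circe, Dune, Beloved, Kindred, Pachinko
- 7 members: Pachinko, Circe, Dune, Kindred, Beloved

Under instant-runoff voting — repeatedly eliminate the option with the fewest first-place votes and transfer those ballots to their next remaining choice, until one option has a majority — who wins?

Round 1: Dune 10, Beloved 5, Pachinko 7, Circe 12, Kindred 1. Eliminate Kindred.
Round 2: Dune 10, Beloved 5, Pachinko 7, Circe 13. Eliminate Beloved.
Round 3: Dune 15, Pachinko 7, Circe 13. Eliminate Pachinko.
Round 4: Dune 15, Circe 20. Circe has a majority.

Circe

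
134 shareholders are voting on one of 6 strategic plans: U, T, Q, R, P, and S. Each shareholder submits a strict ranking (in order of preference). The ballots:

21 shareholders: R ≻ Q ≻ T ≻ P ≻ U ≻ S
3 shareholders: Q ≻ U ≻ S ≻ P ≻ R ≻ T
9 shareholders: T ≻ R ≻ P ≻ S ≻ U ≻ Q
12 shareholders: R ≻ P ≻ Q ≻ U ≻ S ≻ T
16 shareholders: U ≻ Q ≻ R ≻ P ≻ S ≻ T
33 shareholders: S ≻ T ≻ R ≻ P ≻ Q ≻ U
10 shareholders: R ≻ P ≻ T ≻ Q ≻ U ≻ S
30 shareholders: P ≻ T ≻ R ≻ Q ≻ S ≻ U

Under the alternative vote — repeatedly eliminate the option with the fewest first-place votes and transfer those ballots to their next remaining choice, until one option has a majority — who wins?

R

Round 1: U 16, T 9, Q 3, R 43, P 30, S 33. Eliminate Q.
Round 2: U 19, T 9, R 43, P 30, S 33. Eliminate T.
Round 3: U 19, R 52, P 30, S 33. Eliminate U.
Round 4: R 68, P 30, S 36. R has a majority.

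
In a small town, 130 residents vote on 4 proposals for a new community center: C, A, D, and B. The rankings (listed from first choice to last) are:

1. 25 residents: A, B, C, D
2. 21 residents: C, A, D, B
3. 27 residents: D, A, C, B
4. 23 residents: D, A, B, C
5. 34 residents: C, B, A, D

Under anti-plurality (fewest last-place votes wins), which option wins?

A

Last-place votes: C 23, A 0, D 59, B 48.
A is ranked last by the fewest voters, so A wins.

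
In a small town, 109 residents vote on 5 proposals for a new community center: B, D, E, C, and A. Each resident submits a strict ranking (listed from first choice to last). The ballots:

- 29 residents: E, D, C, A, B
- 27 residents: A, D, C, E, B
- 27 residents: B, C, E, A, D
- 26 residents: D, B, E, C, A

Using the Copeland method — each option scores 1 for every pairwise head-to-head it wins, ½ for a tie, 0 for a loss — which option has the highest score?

B: loses to D, E, C, and A → score 0.
D: beats B, C, and A; loses to E → score 3.
E: beats B, D, C, and A → score 4.
C: beats B and A; loses to D and E → score 2.
A: beats B; loses to D, E, and C → score 1.
E has the best pairwise record.

E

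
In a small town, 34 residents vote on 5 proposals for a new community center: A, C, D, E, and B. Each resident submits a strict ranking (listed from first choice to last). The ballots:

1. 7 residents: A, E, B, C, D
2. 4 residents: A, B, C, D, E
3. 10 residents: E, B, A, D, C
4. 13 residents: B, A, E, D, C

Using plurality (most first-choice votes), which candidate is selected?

B

First-place votes: A 11, C 0, D 0, E 10, B 13.
B has the most first-place votes.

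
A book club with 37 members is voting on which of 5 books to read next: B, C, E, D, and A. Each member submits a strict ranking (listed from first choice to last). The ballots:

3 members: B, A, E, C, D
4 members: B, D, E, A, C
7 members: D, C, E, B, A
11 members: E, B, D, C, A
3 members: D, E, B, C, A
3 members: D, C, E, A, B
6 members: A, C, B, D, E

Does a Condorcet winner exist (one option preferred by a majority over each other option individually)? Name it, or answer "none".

Checking pairwise contests:
E beats B 24–13.
B beats C 21–16.
D beats E 23–14.
B beats D 24–13.
B beats A 28–9.
Every option loses at least one head-to-head, so there is no Condorcet winner.

none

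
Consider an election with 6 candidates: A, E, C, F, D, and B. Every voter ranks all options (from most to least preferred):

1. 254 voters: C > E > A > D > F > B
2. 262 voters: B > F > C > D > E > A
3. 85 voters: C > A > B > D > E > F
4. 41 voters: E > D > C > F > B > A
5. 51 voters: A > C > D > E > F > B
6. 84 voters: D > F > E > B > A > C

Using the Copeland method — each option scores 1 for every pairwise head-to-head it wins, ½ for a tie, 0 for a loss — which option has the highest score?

C

A: beats F, D, and B; loses to E and C → score 3.
E: beats A, F, and B; loses to C and D → score 3.
C: beats A, E, F, D, and B → score 5.
F: beats B; loses to A, E, C, and D → score 1.
D: beats E, F, and B; loses to A and C → score 3.
B: loses to A, E, C, F, and D → score 0.
C has the best pairwise record.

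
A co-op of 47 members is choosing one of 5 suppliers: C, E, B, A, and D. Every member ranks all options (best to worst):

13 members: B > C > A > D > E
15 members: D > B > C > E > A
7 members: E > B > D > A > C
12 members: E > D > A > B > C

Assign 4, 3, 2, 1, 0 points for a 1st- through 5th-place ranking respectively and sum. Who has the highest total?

B

C: 13·3 + 15·2 + 7·0 + 12·0 = 69
E: 13·0 + 15·1 + 7·4 + 12·4 = 91
B: 13·4 + 15·3 + 7·3 + 12·1 = 130
A: 13·2 + 15·0 + 7·1 + 12·2 = 57
D: 13·1 + 15·4 + 7·2 + 12·3 = 123
B has the highest Borda score (130).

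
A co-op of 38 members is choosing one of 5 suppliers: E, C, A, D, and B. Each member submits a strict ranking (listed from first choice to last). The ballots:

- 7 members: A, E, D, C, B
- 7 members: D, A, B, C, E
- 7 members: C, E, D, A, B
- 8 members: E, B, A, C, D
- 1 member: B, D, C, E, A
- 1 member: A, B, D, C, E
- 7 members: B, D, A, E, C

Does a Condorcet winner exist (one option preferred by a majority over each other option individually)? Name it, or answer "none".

none

Checking pairwise contests:
A beats E 22–16.
E beats C 22–16.
D beats A 22–16.
E beats D 22–16.
E beats B 22–16.
Every option loses at least one head-to-head, so there is no Condorcet winner.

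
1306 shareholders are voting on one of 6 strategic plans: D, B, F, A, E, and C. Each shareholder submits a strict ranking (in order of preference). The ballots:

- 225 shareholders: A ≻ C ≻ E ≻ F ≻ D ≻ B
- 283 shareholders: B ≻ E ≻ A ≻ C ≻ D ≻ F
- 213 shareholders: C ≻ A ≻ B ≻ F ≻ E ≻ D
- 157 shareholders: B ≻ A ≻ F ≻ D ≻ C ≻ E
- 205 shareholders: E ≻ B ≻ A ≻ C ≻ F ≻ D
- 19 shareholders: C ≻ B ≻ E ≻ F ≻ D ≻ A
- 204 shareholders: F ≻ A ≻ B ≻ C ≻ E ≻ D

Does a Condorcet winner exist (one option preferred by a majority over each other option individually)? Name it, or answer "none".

B vs D: 1081–225 for B.
B vs F: 877–429 for B.
B vs A: 664–642 for B.
B vs E: 876–430 for B.
B vs C: 849–457 for B.
B beats every other option head-to-head.

B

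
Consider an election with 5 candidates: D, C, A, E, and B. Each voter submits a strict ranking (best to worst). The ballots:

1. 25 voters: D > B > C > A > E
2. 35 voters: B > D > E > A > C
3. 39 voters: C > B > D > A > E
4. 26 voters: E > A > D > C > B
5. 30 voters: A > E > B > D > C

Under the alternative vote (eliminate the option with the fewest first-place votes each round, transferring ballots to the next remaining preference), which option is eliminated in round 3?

C

Round 1: D 25, C 39, A 30, E 26, B 35. Eliminate D.
Round 2: C 39, A 30, E 26, B 60. Eliminate E.
Round 3: C 39, A 56, B 60. Eliminate C.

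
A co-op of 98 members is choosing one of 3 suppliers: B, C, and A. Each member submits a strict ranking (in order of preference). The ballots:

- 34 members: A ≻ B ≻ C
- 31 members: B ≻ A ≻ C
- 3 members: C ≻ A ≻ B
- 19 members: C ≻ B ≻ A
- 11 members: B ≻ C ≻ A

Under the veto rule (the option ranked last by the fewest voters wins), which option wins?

B

Last-place votes: B 3, C 65, A 30.
B is ranked last by the fewest voters, so B wins.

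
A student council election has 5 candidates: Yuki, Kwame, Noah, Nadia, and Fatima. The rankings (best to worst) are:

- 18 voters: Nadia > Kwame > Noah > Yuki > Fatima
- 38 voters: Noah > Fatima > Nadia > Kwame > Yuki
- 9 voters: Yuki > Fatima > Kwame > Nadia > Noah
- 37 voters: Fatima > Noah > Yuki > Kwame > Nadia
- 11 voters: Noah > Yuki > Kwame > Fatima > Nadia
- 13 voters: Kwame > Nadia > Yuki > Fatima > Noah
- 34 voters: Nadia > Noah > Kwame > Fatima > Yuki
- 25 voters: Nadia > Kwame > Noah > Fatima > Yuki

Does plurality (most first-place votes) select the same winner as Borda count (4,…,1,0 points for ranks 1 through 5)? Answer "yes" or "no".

Plurality — first-place votes: Yuki 9, Kwame 13, Noah 49, Nadia 77, Fatima 37. Winner: Nadia.
Borda — scores: Yuki 187, Kwame 364, Noah 495, Nadia 432, Fatima 372. Winner: Noah.
The two methods disagree.

no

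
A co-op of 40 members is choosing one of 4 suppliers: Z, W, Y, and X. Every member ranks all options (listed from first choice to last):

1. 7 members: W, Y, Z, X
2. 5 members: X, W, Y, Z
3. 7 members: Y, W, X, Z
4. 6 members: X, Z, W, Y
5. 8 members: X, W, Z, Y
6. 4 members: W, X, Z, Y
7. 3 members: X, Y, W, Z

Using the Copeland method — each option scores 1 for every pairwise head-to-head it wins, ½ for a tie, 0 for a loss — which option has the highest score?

Z: loses to W, Y, and X → score 0.
W: beats Z and Y; loses to X → score 2.
Y: beats Z; loses to W and X → score 1.
X: beats Z, W, and Y → score 3.
X has the best pairwise record.

X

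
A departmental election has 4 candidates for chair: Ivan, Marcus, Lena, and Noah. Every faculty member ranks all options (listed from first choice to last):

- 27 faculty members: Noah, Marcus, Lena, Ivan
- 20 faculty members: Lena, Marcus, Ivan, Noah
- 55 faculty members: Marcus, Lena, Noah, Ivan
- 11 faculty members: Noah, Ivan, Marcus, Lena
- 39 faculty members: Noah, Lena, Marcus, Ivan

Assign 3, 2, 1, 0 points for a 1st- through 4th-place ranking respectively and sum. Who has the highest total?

Marcus

Ivan: 27·0 + 20·1 + 55·0 + 11·2 + 39·0 = 42
Marcus: 27·2 + 20·2 + 55·3 + 11·1 + 39·1 = 309
Lena: 27·1 + 20·3 + 55·2 + 11·0 + 39·2 = 275
Noah: 27·3 + 20·0 + 55·1 + 11·3 + 39·3 = 286
Marcus has the highest Borda score (309).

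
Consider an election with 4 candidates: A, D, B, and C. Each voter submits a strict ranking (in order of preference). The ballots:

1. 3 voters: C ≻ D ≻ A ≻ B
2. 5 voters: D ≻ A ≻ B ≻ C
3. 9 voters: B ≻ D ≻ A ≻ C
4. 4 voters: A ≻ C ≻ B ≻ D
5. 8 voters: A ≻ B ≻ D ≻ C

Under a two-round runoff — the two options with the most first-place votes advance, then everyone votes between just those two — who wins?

A

Round 1 first-place votes: A 12, D 5, B 9, C 3.
A and B advance.
Runoff: A is preferred to B by 20 voters; B by 9.
A wins the runoff.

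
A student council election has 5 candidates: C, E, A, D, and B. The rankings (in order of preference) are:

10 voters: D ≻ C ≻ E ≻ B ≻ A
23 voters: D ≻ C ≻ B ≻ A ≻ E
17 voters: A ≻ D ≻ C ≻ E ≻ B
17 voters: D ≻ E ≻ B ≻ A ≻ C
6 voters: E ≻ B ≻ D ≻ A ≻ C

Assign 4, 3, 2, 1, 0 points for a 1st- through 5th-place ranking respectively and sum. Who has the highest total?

C: 10·3 + 23·3 + 17·2 + 17·0 + 6·0 = 133
E: 10·2 + 23·0 + 17·1 + 17·3 + 6·4 = 112
A: 10·0 + 23·1 + 17·4 + 17·1 + 6·1 = 114
D: 10·4 + 23·4 + 17·3 + 17·4 + 6·2 = 263
B: 10·1 + 23·2 + 17·0 + 17·2 + 6·3 = 108
D has the highest Borda score (263).

D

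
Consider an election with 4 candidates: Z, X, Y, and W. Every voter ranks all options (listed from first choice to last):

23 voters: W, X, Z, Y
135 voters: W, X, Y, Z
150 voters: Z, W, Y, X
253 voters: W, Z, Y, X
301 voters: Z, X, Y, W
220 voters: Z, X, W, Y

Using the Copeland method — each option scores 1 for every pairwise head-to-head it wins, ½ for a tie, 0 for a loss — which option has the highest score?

Z

Z: beats X, Y, and W → score 3.
X: beats Y; loses to Z and W → score 1.
Y: loses to Z, X, and W → score 0.
W: beats X and Y; loses to Z → score 2.
Z has the best pairwise record.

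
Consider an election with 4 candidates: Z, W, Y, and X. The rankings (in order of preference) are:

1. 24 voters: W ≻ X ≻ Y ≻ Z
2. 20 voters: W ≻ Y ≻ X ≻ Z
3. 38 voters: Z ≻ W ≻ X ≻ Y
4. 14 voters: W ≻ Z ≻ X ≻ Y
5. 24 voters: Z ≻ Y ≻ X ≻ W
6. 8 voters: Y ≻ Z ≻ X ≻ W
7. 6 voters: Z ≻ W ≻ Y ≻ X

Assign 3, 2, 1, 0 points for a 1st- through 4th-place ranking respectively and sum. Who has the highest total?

W

Z: 24·0 + 20·0 + 38·3 + 14·2 + 24·3 + 8·2 + 6·3 = 248
W: 24·3 + 20·3 + 38·2 + 14·3 + 24·0 + 8·0 + 6·2 = 262
Y: 24·1 + 20·2 + 38·0 + 14·0 + 24·2 + 8·3 + 6·1 = 142
X: 24·2 + 20·1 + 38·1 + 14·1 + 24·1 + 8·1 + 6·0 = 152
W has the highest Borda score (262).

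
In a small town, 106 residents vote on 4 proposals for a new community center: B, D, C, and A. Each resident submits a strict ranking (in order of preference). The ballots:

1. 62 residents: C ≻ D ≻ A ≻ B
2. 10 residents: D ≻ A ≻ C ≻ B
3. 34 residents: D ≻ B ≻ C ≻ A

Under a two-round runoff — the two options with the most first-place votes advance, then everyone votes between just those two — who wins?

C

Round 1 first-place votes: B 0, D 44, C 62, A 0.
C and D advance.
Runoff: C is preferred to D by 62 voters; D by 44.
C wins the runoff.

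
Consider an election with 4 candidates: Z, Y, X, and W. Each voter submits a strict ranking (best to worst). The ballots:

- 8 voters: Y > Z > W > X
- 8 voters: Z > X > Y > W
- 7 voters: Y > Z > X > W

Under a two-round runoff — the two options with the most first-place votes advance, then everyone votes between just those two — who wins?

Y

Round 1 first-place votes: Z 8, Y 15, X 0, W 0.
Y and Z advance.
Runoff: Y is preferred to Z by 15 voters; Z by 8.
Y wins the runoff.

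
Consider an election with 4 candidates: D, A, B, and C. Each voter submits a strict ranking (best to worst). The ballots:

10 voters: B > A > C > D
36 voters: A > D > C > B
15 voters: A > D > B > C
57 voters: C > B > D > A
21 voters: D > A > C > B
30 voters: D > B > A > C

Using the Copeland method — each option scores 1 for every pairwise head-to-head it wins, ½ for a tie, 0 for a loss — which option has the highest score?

D: beats A, B, and C → score 3.
A: beats C; loses to D and B → score 1.
B: beats A; loses to D and C → score 1.
C: beats B; loses to D and A → score 1.
D has the best pairwise record.

D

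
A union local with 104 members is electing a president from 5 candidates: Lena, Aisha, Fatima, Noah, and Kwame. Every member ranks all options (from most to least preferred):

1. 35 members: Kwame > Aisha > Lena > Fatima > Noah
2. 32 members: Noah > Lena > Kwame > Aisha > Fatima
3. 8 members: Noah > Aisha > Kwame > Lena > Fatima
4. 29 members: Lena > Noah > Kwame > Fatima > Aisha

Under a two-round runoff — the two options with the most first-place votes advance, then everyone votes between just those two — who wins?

Round 1 first-place votes: Lena 29, Aisha 0, Fatima 0, Noah 40, Kwame 35.
Noah and Kwame advance.
Runoff: Noah is preferred to Kwame by 69 voters; Kwame by 35.
Noah wins the runoff.

Noah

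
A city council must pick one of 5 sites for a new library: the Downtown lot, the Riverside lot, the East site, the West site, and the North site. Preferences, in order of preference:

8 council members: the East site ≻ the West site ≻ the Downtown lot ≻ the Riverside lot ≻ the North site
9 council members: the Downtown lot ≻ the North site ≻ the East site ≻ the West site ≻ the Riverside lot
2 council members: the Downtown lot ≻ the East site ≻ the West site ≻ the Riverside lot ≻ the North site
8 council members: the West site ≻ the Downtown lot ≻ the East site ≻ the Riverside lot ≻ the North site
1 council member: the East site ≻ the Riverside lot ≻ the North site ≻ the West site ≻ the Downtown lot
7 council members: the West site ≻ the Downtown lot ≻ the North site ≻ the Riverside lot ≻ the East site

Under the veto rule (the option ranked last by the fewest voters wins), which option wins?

the West site

Last-place votes: the Downtown lot 1, the Riverside lot 9, the East site 7, the West site 0, the North site 18.
the West site is ranked last by the fewest voters, so the West site wins.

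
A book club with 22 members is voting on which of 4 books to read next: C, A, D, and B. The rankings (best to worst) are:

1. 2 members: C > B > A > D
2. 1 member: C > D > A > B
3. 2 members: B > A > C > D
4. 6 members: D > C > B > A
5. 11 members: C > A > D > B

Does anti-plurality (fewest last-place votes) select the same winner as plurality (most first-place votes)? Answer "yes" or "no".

yes

Anti-plurality — last-place votes: C 0, A 6, D 4, B 12. Winner: C.
Plurality — first-place votes: C 14, A 0, D 6, B 2. Winner: C.
The two methods agree.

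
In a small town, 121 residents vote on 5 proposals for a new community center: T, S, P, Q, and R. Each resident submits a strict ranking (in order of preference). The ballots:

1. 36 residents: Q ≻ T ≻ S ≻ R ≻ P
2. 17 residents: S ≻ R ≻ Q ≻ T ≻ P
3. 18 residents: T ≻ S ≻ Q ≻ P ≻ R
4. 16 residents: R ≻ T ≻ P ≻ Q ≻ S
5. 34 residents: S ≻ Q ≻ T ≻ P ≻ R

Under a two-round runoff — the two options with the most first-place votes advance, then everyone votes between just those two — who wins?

S

Round 1 first-place votes: T 18, S 51, P 0, Q 36, R 16.
S and Q advance.
Runoff: S is preferred to Q by 69 voters; Q by 52.
S wins the runoff.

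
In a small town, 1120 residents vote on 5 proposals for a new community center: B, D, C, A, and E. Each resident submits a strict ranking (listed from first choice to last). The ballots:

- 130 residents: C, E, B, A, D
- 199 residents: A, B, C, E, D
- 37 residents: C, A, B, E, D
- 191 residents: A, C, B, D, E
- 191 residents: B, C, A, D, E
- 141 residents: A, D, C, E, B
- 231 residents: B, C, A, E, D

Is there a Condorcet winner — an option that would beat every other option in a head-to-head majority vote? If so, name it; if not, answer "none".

Checking pairwise contests:
A beats B 568–552.
B beats D 979–141.
B beats C 621–499.
C beats A 589–531.
B beats E 849–271.
Every option loses at least one head-to-head, so there is no Condorcet winner.

none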